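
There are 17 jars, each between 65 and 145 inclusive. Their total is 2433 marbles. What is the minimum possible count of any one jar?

To make one jar as small as possible, make the other 16 as large as possible.
The other 16 contribute at most 16 × 145 = 2320, leaving at least 2433 − 2320 = 113.
Since 113 ≥ 65, this is achievable: one at 113 and 16 at 145.

113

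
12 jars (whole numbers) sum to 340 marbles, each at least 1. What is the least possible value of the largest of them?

29

The 12 values sum to 340, so their maximum is at least ⌈340/12⌉ = 29.
Taking 8 copies of 28 and 4 copies of 29 gives exactly 340, so 29 is attained.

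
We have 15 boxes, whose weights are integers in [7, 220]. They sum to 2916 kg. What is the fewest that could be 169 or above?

Each value short of 169 is at most 168, costing at least 220 − 168 = 52 against the maximum total of 3300.
We can afford to lose at most 3300 − 2916 = 384, so at most ⌊384/52⌋ = 7 fall short, and at least 8 are ≥ 169.
Exactly 8 works: 8 values at 220 and 7 at 168 total 2936; lower one of the high values by 20 (still ≥ 169) to hit 2916.

8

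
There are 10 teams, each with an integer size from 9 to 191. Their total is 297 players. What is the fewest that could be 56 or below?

6

If only k of them are at most 56, the other 10 − k are at least 57, so the total is at least (10 − k)·57 + k·9.
This is ≤ 297, so (10 − k)·57 + 9k ≤ 297, which gives k ≥ 6.
Exactly 6 works: 6 values at 9 and 4 at 57 total 282; raise one of the low values by 15 (still ≤ 56) to hit 297.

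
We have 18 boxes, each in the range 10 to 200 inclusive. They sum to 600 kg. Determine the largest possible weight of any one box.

200

To make one box as large as possible, make the other 17 as small as possible.
The other 17 contribute at least 17 × 10 = 170, leaving at most 600 − 170 = 430.
But each box is capped at 200, so the maximum is 200.
Achievable: one at 200 and the other 17 totalling 400, which fits since 17 × 10 ≤ 400 ≤ 17 × 200.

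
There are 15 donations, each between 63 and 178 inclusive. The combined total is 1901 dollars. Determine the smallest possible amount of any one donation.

Minimizing one value means maximizing the remaining 14.
The other 14 can take up 14 × 178 = 2492 ≥ 1901 − 63, so one donation can sit at its floor of 63.
Achievable: one at 63 and the other 14 totalling 1838, which fits since 14 × 63 ≤ 1838 ≤ 14 × 178.

63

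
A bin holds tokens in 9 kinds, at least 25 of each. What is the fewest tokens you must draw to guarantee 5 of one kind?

37

In the worst case you draw 4 of each of the 9 kinds: 9 × 4 = 36.
One more forces 5 of some kind, so 36 + 1 = 37.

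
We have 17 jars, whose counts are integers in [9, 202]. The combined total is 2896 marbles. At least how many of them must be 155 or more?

Each value short of 155 is at most 154, costing at least 202 − 154 = 48 against the maximum total of 3434.
We can afford to lose at most 3434 − 2896 = 538, so at most ⌊538/48⌋ = 11 fall short, and at least 6 are ≥ 155.
Exactly 6 works: 6 values at 202 and 11 at 154 total 2906; lower one of the high values by 10 (still ≥ 155) to hit 2896.

6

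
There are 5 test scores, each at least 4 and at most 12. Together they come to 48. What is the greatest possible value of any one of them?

Maximizing one value means minimizing the remaining 4.
The other 4 contribute at least 4 × 4 = 16, leaving at most 48 − 16 = 32.
But each score is capped at 12, so the maximum is 12.
Achievable: one at 12 and the other 4 totalling 36, which fits since 4 × 4 ≤ 36 ≤ 4 × 12.

12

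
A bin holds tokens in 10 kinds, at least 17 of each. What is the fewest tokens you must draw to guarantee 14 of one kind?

131

You could draw 13 of every kind without reaching 14 of any — 130 in all.
One more forces 14 of some kind, so 130 + 1 = 131.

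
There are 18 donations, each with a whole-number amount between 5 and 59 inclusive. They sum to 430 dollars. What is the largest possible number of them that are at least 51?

Suppose k of them are at least 51. Those contribute at least 51 each and the other 18 − k at least 5 each.
So the total is at least 51k + 5(18 − k) = 90 + 46k. This must be ≤ 430, giving k ≤ 7.
k = 7 is achieved by 7 values at 51 and 11 at 5, total 412; add 18 to one value (staying below 51) to reach 430.

7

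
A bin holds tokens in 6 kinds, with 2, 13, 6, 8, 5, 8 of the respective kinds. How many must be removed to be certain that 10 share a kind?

In the worst case you take as many as possible of each kind without reaching 10: 2 + 9 + 6 + 8 + 5 + 8 = 38.
The next one must give 10 of some kind, so 38 + 1 = 39.

39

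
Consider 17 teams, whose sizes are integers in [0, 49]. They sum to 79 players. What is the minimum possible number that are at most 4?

2

Each value above 4 is at least 5, contributing at least 5 − 0 = 5 above the floor 0.
The sum exceeds the floor total 0 by 79, so at most ⌊79/5⌋ = 15 exceed 4, and at least 2 are ≤ 4.
Exactly 2 works: 2 values at 0 and 15 at 5 total 75; raise one of the low values by 4 (still ≤ 4) to hit 79.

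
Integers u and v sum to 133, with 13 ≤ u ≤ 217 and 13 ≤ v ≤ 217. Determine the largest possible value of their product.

uv = u(133 − u) is maximized when u is as near 133/2 as the bounds allow.
Taking u = 66 and v = 67 (both in [13, 217]) gives uv = 4422.

4422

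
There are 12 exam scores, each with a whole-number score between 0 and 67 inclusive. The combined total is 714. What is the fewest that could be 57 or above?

If only k of them are at least 57, the other 12 − k are at most 56, so the total is at most k·67 + (12 − k)·56.
This must reach 714, so k·67 + (12 − k)·56 ≥ 714, giving k ≥ 4.
Exactly 4 works: 4 values at 67 and 8 at 56 total 716; lower one of the high values by 2 (still ≥ 57) to hit 714.

4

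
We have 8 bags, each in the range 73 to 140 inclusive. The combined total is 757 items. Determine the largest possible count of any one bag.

Maximizing one value means minimizing the remaining 7.
The other 7 contribute at least 7 × 73 = 511, leaving at most 757 − 511 = 246.
But each bag is capped at 140, so the maximum is 140.
Achievable: one at 140 and the other 7 totalling 617, which fits since 7 × 73 ≤ 617 ≤ 7 × 140.

140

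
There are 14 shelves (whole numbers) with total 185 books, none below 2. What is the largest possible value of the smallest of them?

The average is 185/14 < 14, so some value is ≤ 13.
Equality holds with 11 values of 13 and 3 values of 14.

13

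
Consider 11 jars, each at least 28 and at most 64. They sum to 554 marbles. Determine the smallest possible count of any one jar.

28

Minimizing one value means maximizing the remaining 10.
The other 10 can take up 10 × 64 = 640 ≥ 554 − 28, so one jar can sit at its floor of 28.
Achievable: one at 28 and the other 10 totalling 526, which fits since 10 × 28 ≤ 526 ≤ 10 × 64.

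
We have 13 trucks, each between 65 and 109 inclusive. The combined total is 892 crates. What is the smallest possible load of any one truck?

To make one truck as small as possible, make the other 12 as large as possible.
The other 12 can take up 12 × 109 = 1308 ≥ 892 − 65, so one truck can sit at its floor of 65.
Achievable: one at 65 and the other 12 totalling 827, which fits since 12 × 65 ≤ 827 ≤ 12 × 109.

65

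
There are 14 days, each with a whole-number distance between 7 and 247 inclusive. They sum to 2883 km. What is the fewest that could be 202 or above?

Each value short of 202 is at most 201, costing at least 247 − 201 = 46 against the maximum total of 3458.
We can afford to lose at most 3458 − 2883 = 575, so at most ⌊575/46⌋ = 12 fall short, and at least 2 are ≥ 202.
Exactly 2 works: 2 values at 247 and 12 at 201 total 2906; lower one of the high values by 23 (still ≥ 202) to hit 2883.

2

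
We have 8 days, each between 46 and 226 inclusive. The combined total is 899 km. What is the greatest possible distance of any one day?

To make one day as large as possible, make the other 7 as small as possible.
The other 7 contribute at least 7 × 46 = 322, leaving at most 899 − 322 = 577.
But each day is capped at 226, so the maximum is 226.
Achievable: one at 226 and the other 7 totalling 673, which fits since 7 × 46 ≤ 673 ≤ 7 × 226.

226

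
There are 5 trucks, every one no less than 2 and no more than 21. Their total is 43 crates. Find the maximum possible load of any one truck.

21

Maximizing one value means minimizing the remaining 4.
The other 4 contribute at least 4 × 2 = 8, leaving at most 43 − 8 = 35.
But each truck is capped at 21, so the maximum is 21.
Achievable: one at 21 and the other 4 totalling 22, which fits since 4 × 2 ≤ 22 ≤ 4 × 21.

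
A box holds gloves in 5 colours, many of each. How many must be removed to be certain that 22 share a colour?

You could draw 21 of every colour without reaching 22 of any — 105 in all.
One more forces 22 of some colour, so 105 + 1 = 106.

106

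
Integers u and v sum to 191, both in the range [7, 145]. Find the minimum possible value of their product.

For a fixed sum, uv is smallest when u and v are as far apart as possible.
At the endpoint u = 46, v = 191 − 46 = 145, so uv = 46 × 145 = 6670.

6670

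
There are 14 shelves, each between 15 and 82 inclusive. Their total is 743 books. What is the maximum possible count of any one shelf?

82

To make one shelf as large as possible, make the other 13 as small as possible.
The other 13 contribute at least 13 × 15 = 195, leaving at most 743 − 195 = 548.
But each shelf is capped at 82, so the maximum is 82.
Achievable: one at 82 and the other 13 totalling 661, which fits since 13 × 15 ≤ 661 ≤ 13 × 82.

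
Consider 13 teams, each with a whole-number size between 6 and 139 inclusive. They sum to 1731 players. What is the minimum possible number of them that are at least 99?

12

Suppose at most 13 − j of them reach 99; then j values are ≤ 98 and the rest ≤ 139.
The total is then ≤ 98·j + 139·(13 − j) = 1807 − 41j. For this to be ≥ 1731 we need j ≤ 1, so at least 13 − 1 = 12 must reach 99.
Exactly 12 works: 12 values at 139 and 1 at 98 total 1766; lower one of the high values by 35 (still ≥ 99) to hit 1731.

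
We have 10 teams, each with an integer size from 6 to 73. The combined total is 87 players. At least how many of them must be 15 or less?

Each value above 15 is at least 16, contributing at least 16 − 6 = 10 above the floor 6.
The sum exceeds the floor total 60 by 27, so at most ⌊27/10⌋ = 2 exceed 15, and at least 8 are ≤ 15.
Exactly 8 works: 8 values at 6 and 2 at 16 total 80; raise one of the low values by 7 (still ≤ 15) to hit 87.

8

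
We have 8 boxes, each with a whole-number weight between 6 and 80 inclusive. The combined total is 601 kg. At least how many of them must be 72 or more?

Suppose at most 8 − j of them reach 72; then j values are ≤ 71 and the rest ≤ 80.
The total is then ≤ 71·j + 80·(8 − j) = 640 − 9j. For this to be ≥ 601 we need j ≤ 4, so at least 8 − 4 = 4 must reach 72.
Exactly 4 works: 4 values at 80 and 4 at 71 total 604; lower one of the high values by 3 (still ≥ 72) to hit 601.

4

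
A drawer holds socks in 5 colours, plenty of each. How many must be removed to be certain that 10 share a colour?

You could draw 9 of every colour without reaching 10 of any — 45 in all.
One more forces 10 of some colour, so 45 + 1 = 46.

46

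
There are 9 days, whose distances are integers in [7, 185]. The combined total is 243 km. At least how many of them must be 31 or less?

2

Let j be the number exceeding 31. Then the total is ≥ 32·j + 7·(9 − j) = 63 + 25j.
So 25j ≤ 180 and j ≤ 7; hence at least 9 − 7 = 2 are ≤ 31.
Exactly 2 works: 2 values at 7 and 7 at 32 total 238; raise one of the low values by 5 (still ≤ 31) to hit 243.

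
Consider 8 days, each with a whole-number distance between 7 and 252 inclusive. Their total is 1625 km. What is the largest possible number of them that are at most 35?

Each value at 35 or below falls at least 252 − 35 = 217 short of the ceiling 252.
The ceiling total is 8 × 252 = 2016, and we need 1625, so at most ⌊(2016 − 1625)/217⌋ = 1 can be that low.
k = 1 is achieved by 1 value at 35 and 7 at 252, total 1799; lower one of the 252's by 174 (still > 35) to reach 1625.

1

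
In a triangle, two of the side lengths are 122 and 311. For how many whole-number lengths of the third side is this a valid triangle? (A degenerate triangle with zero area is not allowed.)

243

The triangle inequality gives |122 − 311| < c < 122 + 311, i.e. 189 < c < 433.
So c can be any integer from 190 to 432: 243 values.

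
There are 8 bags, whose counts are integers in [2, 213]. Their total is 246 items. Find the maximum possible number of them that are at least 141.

Suppose k of them are at least 141. Those contribute at least 141 each and the other 8 − k at least 2 each.
So the total is at least 141k + 2(8 − k) = 16 + 139k. This must be ≤ 246, giving k ≤ 1.
k = 1 is achieved by 1 value at 141 and 7 at 2, total 155; add 91 to one value (staying below 141) to reach 246.

1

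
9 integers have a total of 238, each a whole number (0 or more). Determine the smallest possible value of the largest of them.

The 9 values sum to 238, so their maximum is at least ⌈238/9⌉ = 27.
Taking 5 copies of 26 and 4 copies of 27 gives exactly 238, so 27 is attained.

27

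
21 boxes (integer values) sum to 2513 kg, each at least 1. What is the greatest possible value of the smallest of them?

The average is 2513/21 < 120, so some value is ≤ 119.
Equality holds with 7 values of 119 and 14 values of 120.

119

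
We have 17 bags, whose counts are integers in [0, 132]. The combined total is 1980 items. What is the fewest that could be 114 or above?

Each value short of 114 is at most 113, costing at least 132 − 113 = 19 against the maximum total of 2244.
We can afford to lose at most 2244 − 1980 = 264, so at most ⌊264/19⌋ = 13 fall short, and at least 4 are ≥ 114.
Exactly 4 works: 4 values at 132 and 13 at 113 total 1997; lower one of the high values by 17 (still ≥ 114) to hit 1980.

4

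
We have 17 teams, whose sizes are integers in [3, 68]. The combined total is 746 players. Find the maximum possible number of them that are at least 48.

15

If k of the values are ≥ 48, the total is ≥ 48k + 3(17 − k).
Setting 48k + 3(17 − k) ≤ 746 gives 45k ≤ 695, so k ≤ 15.
k = 15 is achieved by 15 values at 48 and 2 at 3, total 726; add 20 to one value (staying below 48) to reach 746.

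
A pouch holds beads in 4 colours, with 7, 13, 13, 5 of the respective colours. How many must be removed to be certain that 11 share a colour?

In the worst case you take as many as possible of each colour without reaching 11: 7 + 10 + 10 + 5 = 32.
The next one must give 11 of some colour, so 32 + 1 = 33.

33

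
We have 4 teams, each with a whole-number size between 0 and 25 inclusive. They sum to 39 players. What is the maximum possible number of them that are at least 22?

1

If k of the values are ≥ 22, the total is ≥ 22k + 0(4 − k).
Setting 22k + 0(4 − k) ≤ 39 gives 22k ≤ 39, so k ≤ 1.
k = 1 is achieved by 1 value at 22 and 3 at 0, total 22; add 17 to one value (staying below 22) to reach 39.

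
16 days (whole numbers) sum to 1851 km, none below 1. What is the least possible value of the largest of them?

116

Some value must be at least ⌈1851/16⌉ = 116, since 16 × 115 = 1840 < 1851.
Taking 5 copies of 115 and 11 copies of 116 gives exactly 1851, so 116 is attained.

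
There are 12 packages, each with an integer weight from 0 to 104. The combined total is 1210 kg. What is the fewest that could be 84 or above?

11

Each value short of 84 is at most 83, costing at least 104 − 83 = 21 against the maximum total of 1248.
We can afford to lose at most 1248 − 1210 = 38, so at most ⌊38/21⌋ = 1 fall short, and at least 11 are ≥ 84.
Exactly 11 works: 11 values at 104 and 1 at 83 total 1227; lower one of the high values by 17 (still ≥ 84) to hit 1210.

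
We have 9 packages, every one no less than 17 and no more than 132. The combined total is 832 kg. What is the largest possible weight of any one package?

To make one package as large as possible, make the other 8 as small as possible.
The other 8 contribute at least 8 × 17 = 136, leaving at most 832 − 136 = 696.
But each package is capped at 132, so the maximum is 132.
Achievable: one at 132 and the other 8 totalling 700, which fits since 8 × 17 ≤ 700 ≤ 8 × 132.

132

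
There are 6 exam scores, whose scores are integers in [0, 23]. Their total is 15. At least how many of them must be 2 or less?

1

Let j be the number exceeding 2. Then the total is ≥ 3·j + 0·(6 − j) = 0 + 3j.
So 3j ≤ 15 and j ≤ 5; hence at least 6 − 5 = 1 are ≤ 2.
Exactly 1 works: 1 value at 0 and 5 at 3 total 15.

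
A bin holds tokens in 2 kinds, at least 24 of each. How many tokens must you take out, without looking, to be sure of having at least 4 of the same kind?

7

You could draw 3 of every kind without reaching 4 of any — 6 in all.
One more forces 4 of some kind, so 6 + 1 = 7.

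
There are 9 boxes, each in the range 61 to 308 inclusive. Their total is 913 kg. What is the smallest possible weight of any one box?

61

Minimizing one value means maximizing the remaining 8.
The other 8 can take up 8 × 308 = 2464 ≥ 913 − 61, so one box can sit at its floor of 61.
Achievable: one at 61 and the other 8 totalling 852, which fits since 8 × 61 ≤ 852 ≤ 8 × 308.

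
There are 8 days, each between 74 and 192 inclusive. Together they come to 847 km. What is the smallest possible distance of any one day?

Minimizing one value means maximizing the remaining 7.
The other 7 can take up 7 × 192 = 1344 ≥ 847 − 74, so one day can sit at its floor of 74.
Achievable: one at 74 and the other 7 totalling 773, which fits since 7 × 74 ≤ 773 ≤ 7 × 192.

74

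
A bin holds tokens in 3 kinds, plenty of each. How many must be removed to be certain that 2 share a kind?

4

You could draw 1 of every kind without reaching 2 of any — 3 in all.
One more forces 2 of some kind, so 3 + 1 = 4.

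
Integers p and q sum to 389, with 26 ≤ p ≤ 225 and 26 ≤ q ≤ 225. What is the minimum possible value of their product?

36900

For a fixed sum, pq is smallest when p and q are as far apart as possible.
At the endpoint p = 164, q = 389 − 164 = 225, so pq = 164 × 225 = 36900.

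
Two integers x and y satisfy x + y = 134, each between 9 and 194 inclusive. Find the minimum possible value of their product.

xy = x(134 − x) is concave in x, so over [9, 125] it is minimized at an endpoint.
The extreme feasible split is x = 9, y = 125, giving xy = 1125.

1125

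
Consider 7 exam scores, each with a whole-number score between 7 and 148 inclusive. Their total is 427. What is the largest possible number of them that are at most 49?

6

Suppose k of them are at most 49. Those contribute at most 49 each and the rest at most 148 each.
So the total is at most 49k + 148(7 − k) = 1036 − 99k. This must still be ≥ 427, so k ≤ 6.
k = 6 is achieved by 6 values at 49 and 1 at 148, total 442; lower one of the 148's by 15 (still > 49) to reach 427.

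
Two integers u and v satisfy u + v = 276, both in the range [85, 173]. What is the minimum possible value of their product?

17819

For a fixed sum, uv is smallest when u and v are as far apart as possible.
The extreme feasible split is u = 103, v = 173, giving uv = 17819.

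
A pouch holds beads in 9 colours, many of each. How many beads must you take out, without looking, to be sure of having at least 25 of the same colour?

In the worst case you draw 24 of each of the 9 colours: 9 × 24 = 216.
One more forces 25 of some colour, so 216 + 1 = 217.

217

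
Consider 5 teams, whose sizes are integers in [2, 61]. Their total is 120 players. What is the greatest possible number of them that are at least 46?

2

Suppose k of them are at least 46. Those contribute at least 46 each and the other 5 − k at least 2 each.
So the total is at least 46k + 2(5 − k) = 10 + 44k. This must be ≤ 120, giving k ≤ 2.
k = 2 is achieved by 2 values at 46 and 3 at 2, total 98; add 22 to one value (staying below 46) to reach 120.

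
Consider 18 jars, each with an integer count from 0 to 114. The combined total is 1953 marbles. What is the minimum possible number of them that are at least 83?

15

If only k of them are at least 83, the other 18 − k are at most 82, so the total is at most k·114 + (18 − k)·82.
This must reach 1953, so k·114 + (18 − k)·82 ≥ 1953, giving k ≥ 15.
Exactly 15 works: 15 values at 114 and 3 at 82 total 1956; lower one of the high values by 3 (still ≥ 83) to hit 1953.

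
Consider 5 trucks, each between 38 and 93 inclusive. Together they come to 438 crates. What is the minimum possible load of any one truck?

66

Minimizing one value means maximizing the remaining 4.
The other 4 contribute at most 4 × 93 = 372, leaving at least 438 − 372 = 66.
Since 66 ≥ 38, this is achievable: one at 66 and 4 at 93.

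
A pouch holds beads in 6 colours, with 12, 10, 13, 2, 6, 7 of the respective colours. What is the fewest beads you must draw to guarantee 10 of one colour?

43

In the worst case you take as many as possible of each colour without reaching 10: 9 + 9 + 9 + 2 + 6 + 7 = 42.
The next one must give 10 of some colour, so 42 + 1 = 43.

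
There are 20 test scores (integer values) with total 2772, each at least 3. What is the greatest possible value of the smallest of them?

If every one of the 20 were at least 139, the total would be at least 20 × 139 = 2780 > 2772.
Achievable: 8 of them at 138 and 12 at 139 total 2772.

138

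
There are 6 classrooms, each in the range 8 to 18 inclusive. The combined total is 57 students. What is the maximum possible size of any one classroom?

Maximizing one value means minimizing the remaining 5.
The other 5 contribute at least 5 × 8 = 40, leaving at most 57 − 40 = 17.
Since 17 ≤ 18, this is achievable: one at 17 and 5 at 8.

17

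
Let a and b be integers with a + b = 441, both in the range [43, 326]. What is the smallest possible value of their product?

37490

For a fixed sum, ab is smallest when a and b are as far apart as possible.
At the endpoint a = 115, b = 441 − 115 = 326, so ab = 115 × 326 = 37490.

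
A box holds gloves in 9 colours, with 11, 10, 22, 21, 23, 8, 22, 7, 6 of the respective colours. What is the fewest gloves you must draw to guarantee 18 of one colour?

In the worst case you take as many as possible of each colour without reaching 18: 11 + 10 + 17 + 17 + 17 + 8 + 17 + 7 + 6 = 110.
The next one must give 18 of some colour, so 110 + 1 = 111.

111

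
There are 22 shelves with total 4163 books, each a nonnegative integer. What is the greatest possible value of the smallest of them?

The average is 4163/22 < 190, so some value is ≤ 189.
Taking 17 copies of 189 and 5 copies of 190 gives exactly 4163, so 189 is attained.

189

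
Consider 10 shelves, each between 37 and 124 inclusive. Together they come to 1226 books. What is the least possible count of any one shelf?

Minimizing one value means maximizing the remaining 9.
The other 9 contribute at most 9 × 124 = 1116, leaving at least 1226 − 1116 = 110.
Since 110 ≥ 37, this is achievable: one at 110 and 9 at 124.

110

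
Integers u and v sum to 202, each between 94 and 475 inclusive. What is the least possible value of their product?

10152

Since u + v is fixed, pushing one of them to its bound minimizes the product.
At the endpoint u = 94, v = 202 − 94 = 108, so uv = 94 × 108 = 10152.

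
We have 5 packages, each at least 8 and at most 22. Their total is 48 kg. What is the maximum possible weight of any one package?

16

To make one package as large as possible, make the other 4 as small as possible.
The other 4 contribute at least 4 × 8 = 32, leaving at most 48 − 32 = 16.
Since 16 ≤ 22, this is achievable: one at 16 and 4 at 8.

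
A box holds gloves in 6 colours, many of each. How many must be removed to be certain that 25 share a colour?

145

In the worst case you draw 24 of each of the 6 colours: 6 × 24 = 144.
One more forces 25 of some colour, so 144 + 1 = 145.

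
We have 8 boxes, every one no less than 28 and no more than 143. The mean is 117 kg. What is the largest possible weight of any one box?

Maximizing one value means minimizing the remaining 7.
The total is 8 × 117 = 936.
The other 7 contribute at least 7 × 28 = 196, leaving at most 936 − 196 = 740.
But each box is capped at 143, so the maximum is 143.
Achievable: one at 143 and the other 7 totalling 793, which fits since 7 × 28 ≤ 793 ≤ 7 × 143.

143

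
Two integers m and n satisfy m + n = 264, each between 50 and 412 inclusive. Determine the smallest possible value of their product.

10700

mn = m(264 − m) is concave in m, so over [50, 214] it is minimized at an endpoint.
At the endpoint m = 50, n = 264 − 50 = 214, so mn = 50 × 214 = 10700.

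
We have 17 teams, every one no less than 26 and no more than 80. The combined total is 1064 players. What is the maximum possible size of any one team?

80

To make one team as large as possible, make the other 16 as small as possible.
The other 16 contribute at least 16 × 26 = 416, leaving at most 1064 − 416 = 648.
But each team is capped at 80, so the maximum is 80.
Achievable: one at 80 and the other 16 totalling 984, which fits since 16 × 26 ≤ 984 ≤ 16 × 80.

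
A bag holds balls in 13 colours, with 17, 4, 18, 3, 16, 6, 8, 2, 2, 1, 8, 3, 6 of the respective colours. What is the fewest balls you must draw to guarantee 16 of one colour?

89

In the worst case you take as many as possible of each colour without reaching 16: 15 + 4 + 15 + 3 + 15 + 6 + 8 + 2 + 2 + 1 + 8 + 3 + 6 = 88.
The next one must give 16 of some colour, so 88 + 1 = 89.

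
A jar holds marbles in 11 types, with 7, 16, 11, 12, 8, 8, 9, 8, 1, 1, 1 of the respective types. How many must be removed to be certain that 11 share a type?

In the worst case you take as many as possible of each type without reaching 11: 7 + 10 + 10 + 10 + 8 + 8 + 9 + 8 + 1 + 1 + 1 = 73.
The next one must give 11 of some type, so 73 + 1 = 74.

74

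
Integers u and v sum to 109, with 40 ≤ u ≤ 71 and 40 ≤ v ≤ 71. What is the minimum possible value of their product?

2760

Since u + v is fixed, pushing one of them to its bound minimizes the product.
The extreme feasible split is u = 40, v = 69, giving uv = 2760.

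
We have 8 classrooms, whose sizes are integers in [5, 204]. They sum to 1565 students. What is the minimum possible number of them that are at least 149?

Suppose at most 8 − j of them reach 149; then j values are ≤ 148 and the rest ≤ 204.
The total is then ≤ 148·j + 204·(8 − j) = 1632 − 56j. For this to be ≥ 1565 we need j ≤ 1, so at least 8 − 1 = 7 must reach 149.
Exactly 7 works: 7 values at 204 and 1 at 148 total 1576; lower one of the high values by 11 (still ≥ 149) to hit 1565.

7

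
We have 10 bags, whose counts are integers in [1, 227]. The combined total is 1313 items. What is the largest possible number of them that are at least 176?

Suppose k of them are at least 176. Those contribute at least 176 each and the other 10 − k at least 1 each.
So the total is at least 176k + 1(10 − k) = 10 + 175k. This must be ≤ 1313, giving k ≤ 7.
k = 7 is achieved by 7 values at 176 and 3 at 1, total 1235; add 78 to one value (staying below 176) to reach 1313.

7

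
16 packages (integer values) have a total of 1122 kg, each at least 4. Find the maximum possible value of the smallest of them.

The 16 values sum to 1122, so their minimum is at most ⌊1122/16⌋ = 70.
Equality holds with 14 values of 70 and 2 values of 71.

70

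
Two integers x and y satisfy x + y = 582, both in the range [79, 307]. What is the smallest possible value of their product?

84425

xy = x(582 − x) is concave in x, so over [275, 307] it is minimized at an endpoint.
The extreme feasible split is x = 275, y = 307, giving xy = 84425.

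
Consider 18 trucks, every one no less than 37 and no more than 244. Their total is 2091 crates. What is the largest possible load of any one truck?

To make one truck as large as possible, make the other 17 as small as possible.
The other 17 contribute at least 17 × 37 = 629, leaving at most 2091 − 629 = 1462.
But each truck is capped at 244, so the maximum is 244.
Achievable: one at 244 and the other 17 totalling 1847, which fits since 17 × 37 ≤ 1847 ≤ 17 × 244.

244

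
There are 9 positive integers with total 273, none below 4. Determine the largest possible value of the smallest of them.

30

The average is 273/9 < 31, so some value is ≤ 30.
Equality holds with 6 values of 30 and 3 values of 31.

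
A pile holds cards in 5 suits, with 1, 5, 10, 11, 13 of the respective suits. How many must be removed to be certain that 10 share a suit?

In the worst case you take as many as possible of each suit without reaching 10: 1 + 5 + 9 + 9 + 9 = 33.
The next one must give 10 of some suit, so 33 + 1 = 34.

34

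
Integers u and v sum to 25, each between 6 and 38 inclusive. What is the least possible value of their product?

uv = u(25 − u) is concave in u, so over [6, 19] it is minimized at an endpoint.
The extreme feasible split is u = 6, v = 19, giving uv = 114.

114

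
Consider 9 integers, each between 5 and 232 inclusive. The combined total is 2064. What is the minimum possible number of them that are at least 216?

8

If only k of them are at least 216, the other 9 − k are at most 215, so the total is at most k·232 + (9 − k)·215.
This must reach 2064, so k·232 + (9 − k)·215 ≥ 2064, giving k ≥ 8.
Exactly 8 works: 8 values at 232 and 1 at 215 total 2071; lower one of the high values by 7 (still ≥ 216) to hit 2064.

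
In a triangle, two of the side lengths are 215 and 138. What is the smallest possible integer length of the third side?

The third side must exceed |215 − 138| = 77.
The smallest integer above 77 is 78.

78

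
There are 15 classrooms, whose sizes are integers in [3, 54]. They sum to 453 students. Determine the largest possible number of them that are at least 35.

With k values at 35 or above and the rest at least 3, the sum is at least 45 + 32k.
Since the sum is 453, we need 32k ≤ 408, i.e. k ≤ 12.
k = 12 is achieved by 12 values at 35 and 3 at 3, total 429; add 24 to one value (staying below 35) to reach 453.

12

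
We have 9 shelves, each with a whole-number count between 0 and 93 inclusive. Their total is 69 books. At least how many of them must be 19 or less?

Let j be the number exceeding 19. Then the total is ≥ 20·j + 0·(9 − j) = 0 + 20j.
So 20j ≤ 69 and j ≤ 3; hence at least 9 − 3 = 6 are ≤ 19.
Exactly 6 works: 6 values at 0 and 3 at 20 total 60; raise one of the low values by 9 (still ≤ 19) to hit 69.

6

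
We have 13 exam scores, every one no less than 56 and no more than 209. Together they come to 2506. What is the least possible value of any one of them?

Minimizing one value means maximizing the remaining 12.
The other 12 can take up 12 × 209 = 2508 ≥ 2506 − 56, so one score can sit at its floor of 56.
Achievable: one at 56 and the other 12 totalling 2450, which fits since 12 × 56 ≤ 2450 ≤ 12 × 209.

56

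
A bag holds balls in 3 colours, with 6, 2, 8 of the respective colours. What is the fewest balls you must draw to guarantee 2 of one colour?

In the worst case you take as many as possible of each colour without reaching 2: 1 + 1 + 1 = 3.
The next one must give 2 of some colour, so 3 + 1 = 4.

4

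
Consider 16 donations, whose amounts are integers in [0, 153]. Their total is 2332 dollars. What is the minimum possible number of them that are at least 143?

6

If only k of them are at least 143, the other 16 − k are at most 142, so the total is at most k·153 + (16 − k)·142.
This must reach 2332, so k·153 + (16 − k)·142 ≥ 2332, giving k ≥ 6.
Exactly 6 works: 6 values at 153 and 10 at 142 total 2338; lower one of the high values by 6 (still ≥ 143) to hit 2332.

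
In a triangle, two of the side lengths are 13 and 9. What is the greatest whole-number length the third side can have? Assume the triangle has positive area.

21

The third side must be less than 13 + 9 = 22.
The largest integer below 22 is 21.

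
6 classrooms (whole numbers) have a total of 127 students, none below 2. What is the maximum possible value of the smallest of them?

If every one of the 6 were at least 22, the total would be at least 6 × 22 = 132 > 127.
Achievable: 5 of them at 21 and 1 at 22 total 127.

21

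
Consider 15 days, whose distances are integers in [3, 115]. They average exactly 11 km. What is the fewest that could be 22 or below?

The total is 15 × 11 = 165.
Let j be the number exceeding 22. Then the total is ≥ 23·j + 3·(15 − j) = 45 + 20j.
So 20j ≤ 120 and j ≤ 6; hence at least 15 − 6 = 9 are ≤ 22.
Exactly 9 works: 9 values at 3 and 6 at 23 total 165.

9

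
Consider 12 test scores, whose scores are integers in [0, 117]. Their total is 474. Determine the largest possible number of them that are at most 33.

Suppose k of them are at most 33. Those contribute at most 33 each and the rest at most 117 each.
So the total is at most 33k + 117(12 − k) = 1404 − 84k. This must still be ≥ 474, so k ≤ 11.
k = 11 is achieved by 11 values at 33 and 1 at 117, total 480; lower one of the 117's by 6 (still > 33) to reach 474.

11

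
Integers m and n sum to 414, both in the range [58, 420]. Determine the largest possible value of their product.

mn = m(414 − m) is maximized when m is as near 414/2 as the bounds allow.
Taking m = 207 and n = 207 (both in [58, 420]) gives mn = 42849.

42849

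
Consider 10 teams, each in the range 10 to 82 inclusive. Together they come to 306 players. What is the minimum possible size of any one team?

Minimizing one value means maximizing the remaining 9.
The other 9 can take up 9 × 82 = 738 ≥ 306 − 10, so one team can sit at its floor of 10.
Achievable: one at 10 and the other 9 totalling 296, which fits since 9 × 10 ≤ 296 ≤ 9 × 82.

10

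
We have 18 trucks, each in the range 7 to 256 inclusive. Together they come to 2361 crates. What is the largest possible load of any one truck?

256

To make one truck as large as possible, make the other 17 as small as possible.
The other 17 contribute at least 17 × 7 = 119, leaving at most 2361 − 119 = 2242.
But each truck is capped at 256, so the maximum is 256.
Achievable: one at 256 and the other 17 totalling 2105, which fits since 17 × 7 ≤ 2105 ≤ 17 × 256.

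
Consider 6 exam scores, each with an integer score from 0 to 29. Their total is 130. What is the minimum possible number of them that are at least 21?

If only k of them are at least 21, the other 6 − k are at most 20, so the total is at most k·29 + (6 − k)·20.
This must reach 130, so k·29 + (6 − k)·20 ≥ 130, giving k ≥ 2.
Exactly 2 works: 2 values at 29 and 4 at 20 total 138; lower one of the high values by 8 (still ≥ 21) to hit 130.

2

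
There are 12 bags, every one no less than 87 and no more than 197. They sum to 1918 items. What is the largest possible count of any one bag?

197

Maximizing one value means minimizing the remaining 11.
The other 11 contribute at least 11 × 87 = 957, leaving at most 1918 − 957 = 961.
But each bag is capped at 197, so the maximum is 197.
Achievable: one at 197 and the other 11 totalling 1721, which fits since 11 × 87 ≤ 1721 ≤ 11 × 197.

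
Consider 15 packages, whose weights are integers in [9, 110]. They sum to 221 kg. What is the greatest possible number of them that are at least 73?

1

With k values at 73 or above and the rest at least 9, the sum is at least 135 + 64k.
Since the sum is 221, we need 64k ≤ 86, i.e. k ≤ 1.
k = 1 is achieved by 1 value at 73 and 14 at 9, total 199; add 22 to one value (staying below 73) to reach 221.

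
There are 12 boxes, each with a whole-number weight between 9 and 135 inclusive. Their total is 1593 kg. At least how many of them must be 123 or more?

If only k of them are at least 123, the other 12 − k are at most 122, so the total is at most k·135 + (12 − k)·122.
This must reach 1593, so k·135 + (12 − k)·122 ≥ 1593, giving k ≥ 10.
Exactly 10 works: 10 values at 135 and 2 at 122 total 1594; lower one of the high values by 1 (still ≥ 123) to hit 1593.

10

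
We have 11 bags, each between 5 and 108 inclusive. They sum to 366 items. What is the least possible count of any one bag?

Minimizing one value means maximizing the remaining 10.
The other 10 can take up 10 × 108 = 1080 ≥ 366 − 5, so one bag can sit at its floor of 5.
Achievable: one at 5 and the other 10 totalling 361, which fits since 10 × 5 ≤ 361 ≤ 10 × 108.

5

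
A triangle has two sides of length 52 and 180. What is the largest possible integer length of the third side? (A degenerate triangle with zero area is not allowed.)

The third side must be less than 52 + 180 = 232.
The largest integer below 232 is 231.

231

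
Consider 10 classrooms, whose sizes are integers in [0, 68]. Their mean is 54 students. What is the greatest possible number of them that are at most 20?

The total is 10 × 54 = 540.
Suppose k of them are at most 20. Those contribute at most 20 each and the rest at most 68 each.
So the total is at most 20k + 68(10 − k) = 680 − 48k. This must still be ≥ 540, so k ≤ 2.
k = 2 is achieved by 2 values at 20 and 8 at 68, total 584; lower one of the 68's by 44 (still > 20) to reach 540.

2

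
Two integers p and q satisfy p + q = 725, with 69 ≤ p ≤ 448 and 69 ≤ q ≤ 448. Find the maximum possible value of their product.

131406

pq = p(725 − p) is maximized when p is as near 725/2 as the bounds allow.
Taking p = 362 and q = 363 (both in [69, 448]) gives pq = 131406.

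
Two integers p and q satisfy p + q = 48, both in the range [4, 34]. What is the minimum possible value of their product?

476

pq = p(48 − p) is concave in p, so over [14, 34] it is minimized at an endpoint.
The extreme feasible split is p = 14, q = 34, giving pq = 476.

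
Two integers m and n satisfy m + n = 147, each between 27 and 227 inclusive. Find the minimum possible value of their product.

3240

Since m + n is fixed, pushing one of them to its bound minimizes the product.
The extreme feasible split is m = 27, n = 120, giving mn = 3240.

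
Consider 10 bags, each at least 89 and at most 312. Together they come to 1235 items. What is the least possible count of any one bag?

89

Minimizing one value means maximizing the remaining 9.
The other 9 can take up 9 × 312 = 2808 ≥ 1235 − 89, so one bag can sit at its floor of 89.
Achievable: one at 89 and the other 9 totalling 1146, which fits since 9 × 89 ≤ 1146 ≤ 9 × 312.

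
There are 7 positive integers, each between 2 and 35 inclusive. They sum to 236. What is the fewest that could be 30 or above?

Each value short of 30 is at most 29, costing at least 35 − 29 = 6 against the maximum total of 245.
We can afford to lose at most 245 − 236 = 9, so at most ⌊9/6⌋ = 1 fall short, and at least 6 are ≥ 30.
Exactly 6 works: 6 values at 35 and 1 at 29 total 239; lower one of the high values by 3 (still ≥ 30) to hit 236.

6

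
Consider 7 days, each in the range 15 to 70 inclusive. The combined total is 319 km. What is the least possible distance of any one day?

15

Minimizing one value means maximizing the remaining 6.
The other 6 can take up 6 × 70 = 420 ≥ 319 − 15, so one day can sit at its floor of 15.
Achievable: one at 15 and the other 6 totalling 304, which fits since 6 × 15 ≤ 304 ≤ 6 × 70.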